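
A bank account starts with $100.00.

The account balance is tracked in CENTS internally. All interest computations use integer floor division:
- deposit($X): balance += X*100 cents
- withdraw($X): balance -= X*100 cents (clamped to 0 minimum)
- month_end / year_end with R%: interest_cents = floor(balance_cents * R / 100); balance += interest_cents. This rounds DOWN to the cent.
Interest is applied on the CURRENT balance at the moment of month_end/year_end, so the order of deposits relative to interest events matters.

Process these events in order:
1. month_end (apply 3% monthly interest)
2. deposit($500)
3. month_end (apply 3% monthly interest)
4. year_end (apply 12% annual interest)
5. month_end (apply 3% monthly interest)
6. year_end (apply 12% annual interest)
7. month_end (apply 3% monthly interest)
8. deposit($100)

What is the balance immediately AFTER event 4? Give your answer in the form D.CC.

Answer: 695.62

Derivation:
After 1 (month_end (apply 3% monthly interest)): balance=$103.00 total_interest=$3.00
After 2 (deposit($500)): balance=$603.00 total_interest=$3.00
After 3 (month_end (apply 3% monthly interest)): balance=$621.09 total_interest=$21.09
After 4 (year_end (apply 12% annual interest)): balance=$695.62 total_interest=$95.62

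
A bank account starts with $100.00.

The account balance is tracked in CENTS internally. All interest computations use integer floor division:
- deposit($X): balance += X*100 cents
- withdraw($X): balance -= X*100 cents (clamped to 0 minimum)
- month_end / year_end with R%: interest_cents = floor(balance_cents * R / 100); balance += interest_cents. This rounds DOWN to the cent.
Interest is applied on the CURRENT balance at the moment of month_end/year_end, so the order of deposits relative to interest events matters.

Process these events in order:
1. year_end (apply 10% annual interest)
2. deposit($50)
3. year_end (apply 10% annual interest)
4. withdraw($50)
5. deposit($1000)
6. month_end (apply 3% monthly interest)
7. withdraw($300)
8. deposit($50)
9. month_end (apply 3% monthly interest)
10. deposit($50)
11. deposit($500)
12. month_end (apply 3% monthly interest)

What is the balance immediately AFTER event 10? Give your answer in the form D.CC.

Answer: 987.07

Derivation:
After 1 (year_end (apply 10% annual interest)): balance=$110.00 total_interest=$10.00
After 2 (deposit($50)): balance=$160.00 total_interest=$10.00
After 3 (year_end (apply 10% annual interest)): balance=$176.00 total_interest=$26.00
After 4 (withdraw($50)): balance=$126.00 total_interest=$26.00
After 5 (deposit($1000)): balance=$1126.00 total_interest=$26.00
After 6 (month_end (apply 3% monthly interest)): balance=$1159.78 total_interest=$59.78
After 7 (withdraw($300)): balance=$859.78 total_interest=$59.78
After 8 (deposit($50)): balance=$909.78 total_interest=$59.78
After 9 (month_end (apply 3% monthly interest)): balance=$937.07 total_interest=$87.07
After 10 (deposit($50)): balance=$987.07 total_interest=$87.07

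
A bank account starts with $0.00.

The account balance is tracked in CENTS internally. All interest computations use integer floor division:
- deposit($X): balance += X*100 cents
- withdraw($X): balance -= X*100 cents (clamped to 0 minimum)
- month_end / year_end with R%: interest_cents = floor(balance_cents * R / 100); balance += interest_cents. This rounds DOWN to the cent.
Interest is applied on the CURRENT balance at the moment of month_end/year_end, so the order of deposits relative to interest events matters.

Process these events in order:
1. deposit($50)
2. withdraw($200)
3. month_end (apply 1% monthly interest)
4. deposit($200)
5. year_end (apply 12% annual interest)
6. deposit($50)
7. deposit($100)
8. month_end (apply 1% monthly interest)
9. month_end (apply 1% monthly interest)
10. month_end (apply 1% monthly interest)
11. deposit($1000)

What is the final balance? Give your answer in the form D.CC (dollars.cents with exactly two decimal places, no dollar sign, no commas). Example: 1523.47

After 1 (deposit($50)): balance=$50.00 total_interest=$0.00
After 2 (withdraw($200)): balance=$0.00 total_interest=$0.00
After 3 (month_end (apply 1% monthly interest)): balance=$0.00 total_interest=$0.00
After 4 (deposit($200)): balance=$200.00 total_interest=$0.00
After 5 (year_end (apply 12% annual interest)): balance=$224.00 total_interest=$24.00
After 6 (deposit($50)): balance=$274.00 total_interest=$24.00
After 7 (deposit($100)): balance=$374.00 total_interest=$24.00
After 8 (month_end (apply 1% monthly interest)): balance=$377.74 total_interest=$27.74
After 9 (month_end (apply 1% monthly interest)): balance=$381.51 total_interest=$31.51
After 10 (month_end (apply 1% monthly interest)): balance=$385.32 total_interest=$35.32
After 11 (deposit($1000)): balance=$1385.32 total_interest=$35.32

Answer: 1385.32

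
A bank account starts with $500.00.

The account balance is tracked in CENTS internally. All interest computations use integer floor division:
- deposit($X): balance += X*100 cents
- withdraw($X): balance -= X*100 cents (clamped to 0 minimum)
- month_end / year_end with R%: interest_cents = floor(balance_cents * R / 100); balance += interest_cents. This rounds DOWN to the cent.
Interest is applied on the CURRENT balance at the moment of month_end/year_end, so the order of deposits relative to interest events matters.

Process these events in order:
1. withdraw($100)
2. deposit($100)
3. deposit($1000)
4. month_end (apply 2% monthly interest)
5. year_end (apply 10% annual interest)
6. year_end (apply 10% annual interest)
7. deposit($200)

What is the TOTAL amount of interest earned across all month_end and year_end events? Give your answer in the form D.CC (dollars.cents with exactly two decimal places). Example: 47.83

Answer: 351.30

Derivation:
After 1 (withdraw($100)): balance=$400.00 total_interest=$0.00
After 2 (deposit($100)): balance=$500.00 total_interest=$0.00
After 3 (deposit($1000)): balance=$1500.00 total_interest=$0.00
After 4 (month_end (apply 2% monthly interest)): balance=$1530.00 total_interest=$30.00
After 5 (year_end (apply 10% annual interest)): balance=$1683.00 total_interest=$183.00
After 6 (year_end (apply 10% annual interest)): balance=$1851.30 total_interest=$351.30
After 7 (deposit($200)): balance=$2051.30 total_interest=$351.30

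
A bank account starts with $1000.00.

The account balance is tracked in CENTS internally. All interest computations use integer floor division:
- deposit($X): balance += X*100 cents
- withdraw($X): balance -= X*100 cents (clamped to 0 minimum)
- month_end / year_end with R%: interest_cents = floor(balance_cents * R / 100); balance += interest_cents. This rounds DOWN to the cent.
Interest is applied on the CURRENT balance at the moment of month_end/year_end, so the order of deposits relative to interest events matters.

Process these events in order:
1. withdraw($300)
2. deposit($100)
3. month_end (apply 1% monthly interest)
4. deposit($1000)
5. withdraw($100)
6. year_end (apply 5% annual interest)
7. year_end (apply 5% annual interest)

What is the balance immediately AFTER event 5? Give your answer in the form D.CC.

Answer: 1708.00

Derivation:
After 1 (withdraw($300)): balance=$700.00 total_interest=$0.00
After 2 (deposit($100)): balance=$800.00 total_interest=$0.00
After 3 (month_end (apply 1% monthly interest)): balance=$808.00 total_interest=$8.00
After 4 (deposit($1000)): balance=$1808.00 total_interest=$8.00
After 5 (withdraw($100)): balance=$1708.00 total_interest=$8.00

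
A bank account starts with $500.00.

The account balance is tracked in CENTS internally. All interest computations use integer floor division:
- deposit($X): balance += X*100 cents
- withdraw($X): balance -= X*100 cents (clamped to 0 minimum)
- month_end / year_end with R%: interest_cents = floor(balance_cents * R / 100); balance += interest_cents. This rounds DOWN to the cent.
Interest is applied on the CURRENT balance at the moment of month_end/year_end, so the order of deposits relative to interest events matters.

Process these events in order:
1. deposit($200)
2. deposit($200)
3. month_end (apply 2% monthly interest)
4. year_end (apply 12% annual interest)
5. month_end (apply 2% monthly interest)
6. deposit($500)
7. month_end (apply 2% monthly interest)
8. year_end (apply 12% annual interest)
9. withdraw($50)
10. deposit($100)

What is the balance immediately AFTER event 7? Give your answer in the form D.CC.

After 1 (deposit($200)): balance=$700.00 total_interest=$0.00
After 2 (deposit($200)): balance=$900.00 total_interest=$0.00
After 3 (month_end (apply 2% monthly interest)): balance=$918.00 total_interest=$18.00
After 4 (year_end (apply 12% annual interest)): balance=$1028.16 total_interest=$128.16
After 5 (month_end (apply 2% monthly interest)): balance=$1048.72 total_interest=$148.72
After 6 (deposit($500)): balance=$1548.72 total_interest=$148.72
After 7 (month_end (apply 2% monthly interest)): balance=$1579.69 total_interest=$179.69

Answer: 1579.69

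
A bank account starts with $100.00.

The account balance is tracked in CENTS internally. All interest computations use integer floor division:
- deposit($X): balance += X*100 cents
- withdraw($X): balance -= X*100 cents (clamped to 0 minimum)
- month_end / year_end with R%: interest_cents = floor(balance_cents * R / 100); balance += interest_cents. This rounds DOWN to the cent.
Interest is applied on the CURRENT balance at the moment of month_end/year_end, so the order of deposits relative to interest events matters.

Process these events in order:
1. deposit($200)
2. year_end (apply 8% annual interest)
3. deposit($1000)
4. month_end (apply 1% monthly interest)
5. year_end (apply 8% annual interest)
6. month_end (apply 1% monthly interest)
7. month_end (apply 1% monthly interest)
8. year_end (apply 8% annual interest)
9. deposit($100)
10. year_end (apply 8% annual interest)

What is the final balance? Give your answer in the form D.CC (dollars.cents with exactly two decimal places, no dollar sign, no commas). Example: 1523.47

After 1 (deposit($200)): balance=$300.00 total_interest=$0.00
After 2 (year_end (apply 8% annual interest)): balance=$324.00 total_interest=$24.00
After 3 (deposit($1000)): balance=$1324.00 total_interest=$24.00
After 4 (month_end (apply 1% monthly interest)): balance=$1337.24 total_interest=$37.24
After 5 (year_end (apply 8% annual interest)): balance=$1444.21 total_interest=$144.21
After 6 (month_end (apply 1% monthly interest)): balance=$1458.65 total_interest=$158.65
After 7 (month_end (apply 1% monthly interest)): balance=$1473.23 total_interest=$173.23
After 8 (year_end (apply 8% annual interest)): balance=$1591.08 total_interest=$291.08
After 9 (deposit($100)): balance=$1691.08 total_interest=$291.08
After 10 (year_end (apply 8% annual interest)): balance=$1826.36 total_interest=$426.36

Answer: 1826.36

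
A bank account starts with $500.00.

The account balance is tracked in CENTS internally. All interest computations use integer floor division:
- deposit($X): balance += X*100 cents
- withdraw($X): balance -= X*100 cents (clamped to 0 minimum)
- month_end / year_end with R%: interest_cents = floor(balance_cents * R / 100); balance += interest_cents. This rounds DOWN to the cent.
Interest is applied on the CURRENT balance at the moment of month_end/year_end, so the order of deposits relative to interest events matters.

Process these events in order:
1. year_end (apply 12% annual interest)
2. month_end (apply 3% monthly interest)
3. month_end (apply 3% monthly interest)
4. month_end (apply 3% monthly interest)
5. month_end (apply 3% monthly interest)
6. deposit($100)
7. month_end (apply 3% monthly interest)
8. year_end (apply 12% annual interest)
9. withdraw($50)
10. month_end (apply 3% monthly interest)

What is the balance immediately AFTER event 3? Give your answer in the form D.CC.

Answer: 594.10

Derivation:
After 1 (year_end (apply 12% annual interest)): balance=$560.00 total_interest=$60.00
After 2 (month_end (apply 3% monthly interest)): balance=$576.80 total_interest=$76.80
After 3 (month_end (apply 3% monthly interest)): balance=$594.10 total_interest=$94.10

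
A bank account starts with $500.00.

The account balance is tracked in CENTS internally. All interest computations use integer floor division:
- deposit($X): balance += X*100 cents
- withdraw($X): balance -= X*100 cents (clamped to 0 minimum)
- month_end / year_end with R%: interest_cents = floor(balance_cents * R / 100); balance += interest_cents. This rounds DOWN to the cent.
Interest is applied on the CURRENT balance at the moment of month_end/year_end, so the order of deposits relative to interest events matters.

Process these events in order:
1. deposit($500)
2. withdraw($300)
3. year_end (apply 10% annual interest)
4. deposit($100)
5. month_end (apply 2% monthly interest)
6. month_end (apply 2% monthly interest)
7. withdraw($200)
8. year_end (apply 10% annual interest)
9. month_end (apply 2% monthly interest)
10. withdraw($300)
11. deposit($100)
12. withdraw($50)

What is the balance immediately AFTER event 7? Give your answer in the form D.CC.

Answer: 705.14

Derivation:
After 1 (deposit($500)): balance=$1000.00 total_interest=$0.00
After 2 (withdraw($300)): balance=$700.00 total_interest=$0.00
After 3 (year_end (apply 10% annual interest)): balance=$770.00 total_interest=$70.00
After 4 (deposit($100)): balance=$870.00 total_interest=$70.00
After 5 (month_end (apply 2% monthly interest)): balance=$887.40 total_interest=$87.40
After 6 (month_end (apply 2% monthly interest)): balance=$905.14 total_interest=$105.14
After 7 (withdraw($200)): balance=$705.14 total_interest=$105.14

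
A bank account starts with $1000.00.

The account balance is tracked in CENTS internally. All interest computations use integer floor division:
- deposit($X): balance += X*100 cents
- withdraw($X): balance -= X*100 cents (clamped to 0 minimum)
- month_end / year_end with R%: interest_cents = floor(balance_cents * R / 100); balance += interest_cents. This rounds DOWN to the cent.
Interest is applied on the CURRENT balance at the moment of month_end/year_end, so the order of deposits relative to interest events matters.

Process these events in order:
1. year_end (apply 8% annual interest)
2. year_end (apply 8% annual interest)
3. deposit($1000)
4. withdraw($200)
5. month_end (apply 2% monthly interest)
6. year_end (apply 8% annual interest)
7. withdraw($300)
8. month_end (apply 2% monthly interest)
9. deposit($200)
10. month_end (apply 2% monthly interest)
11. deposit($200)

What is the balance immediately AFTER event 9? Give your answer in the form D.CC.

Answer: 2103.49

Derivation:
After 1 (year_end (apply 8% annual interest)): balance=$1080.00 total_interest=$80.00
After 2 (year_end (apply 8% annual interest)): balance=$1166.40 total_interest=$166.40
After 3 (deposit($1000)): balance=$2166.40 total_interest=$166.40
After 4 (withdraw($200)): balance=$1966.40 total_interest=$166.40
After 5 (month_end (apply 2% monthly interest)): balance=$2005.72 total_interest=$205.72
After 6 (year_end (apply 8% annual interest)): balance=$2166.17 total_interest=$366.17
After 7 (withdraw($300)): balance=$1866.17 total_interest=$366.17
After 8 (month_end (apply 2% monthly interest)): balance=$1903.49 total_interest=$403.49
After 9 (deposit($200)): balance=$2103.49 total_interest=$403.49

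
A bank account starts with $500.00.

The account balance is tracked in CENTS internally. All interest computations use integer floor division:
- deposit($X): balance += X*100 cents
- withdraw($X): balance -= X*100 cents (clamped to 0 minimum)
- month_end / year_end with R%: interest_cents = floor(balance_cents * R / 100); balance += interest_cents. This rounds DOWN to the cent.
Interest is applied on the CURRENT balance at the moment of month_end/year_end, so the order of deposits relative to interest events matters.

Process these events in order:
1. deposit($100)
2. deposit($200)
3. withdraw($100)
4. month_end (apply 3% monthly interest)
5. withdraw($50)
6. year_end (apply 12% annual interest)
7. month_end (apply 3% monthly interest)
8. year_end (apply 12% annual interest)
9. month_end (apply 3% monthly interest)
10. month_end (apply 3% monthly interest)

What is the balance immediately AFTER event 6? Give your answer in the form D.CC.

After 1 (deposit($100)): balance=$600.00 total_interest=$0.00
After 2 (deposit($200)): balance=$800.00 total_interest=$0.00
After 3 (withdraw($100)): balance=$700.00 total_interest=$0.00
After 4 (month_end (apply 3% monthly interest)): balance=$721.00 total_interest=$21.00
After 5 (withdraw($50)): balance=$671.00 total_interest=$21.00
After 6 (year_end (apply 12% annual interest)): balance=$751.52 total_interest=$101.52

Answer: 751.52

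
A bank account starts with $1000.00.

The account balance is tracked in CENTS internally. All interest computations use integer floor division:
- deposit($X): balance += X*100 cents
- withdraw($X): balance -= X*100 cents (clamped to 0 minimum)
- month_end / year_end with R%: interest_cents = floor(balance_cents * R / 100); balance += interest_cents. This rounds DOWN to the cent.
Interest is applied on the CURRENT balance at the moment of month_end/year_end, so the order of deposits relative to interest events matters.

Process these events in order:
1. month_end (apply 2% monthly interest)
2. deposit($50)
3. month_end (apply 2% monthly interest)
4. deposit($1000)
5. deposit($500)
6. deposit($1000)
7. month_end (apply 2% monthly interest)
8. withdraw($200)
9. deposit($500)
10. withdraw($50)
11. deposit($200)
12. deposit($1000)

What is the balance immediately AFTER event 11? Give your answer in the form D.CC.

After 1 (month_end (apply 2% monthly interest)): balance=$1020.00 total_interest=$20.00
After 2 (deposit($50)): balance=$1070.00 total_interest=$20.00
After 3 (month_end (apply 2% monthly interest)): balance=$1091.40 total_interest=$41.40
After 4 (deposit($1000)): balance=$2091.40 total_interest=$41.40
After 5 (deposit($500)): balance=$2591.40 total_interest=$41.40
After 6 (deposit($1000)): balance=$3591.40 total_interest=$41.40
After 7 (month_end (apply 2% monthly interest)): balance=$3663.22 total_interest=$113.22
After 8 (withdraw($200)): balance=$3463.22 total_interest=$113.22
After 9 (deposit($500)): balance=$3963.22 total_interest=$113.22
After 10 (withdraw($50)): balance=$3913.22 total_interest=$113.22
After 11 (deposit($200)): balance=$4113.22 total_interest=$113.22

Answer: 4113.22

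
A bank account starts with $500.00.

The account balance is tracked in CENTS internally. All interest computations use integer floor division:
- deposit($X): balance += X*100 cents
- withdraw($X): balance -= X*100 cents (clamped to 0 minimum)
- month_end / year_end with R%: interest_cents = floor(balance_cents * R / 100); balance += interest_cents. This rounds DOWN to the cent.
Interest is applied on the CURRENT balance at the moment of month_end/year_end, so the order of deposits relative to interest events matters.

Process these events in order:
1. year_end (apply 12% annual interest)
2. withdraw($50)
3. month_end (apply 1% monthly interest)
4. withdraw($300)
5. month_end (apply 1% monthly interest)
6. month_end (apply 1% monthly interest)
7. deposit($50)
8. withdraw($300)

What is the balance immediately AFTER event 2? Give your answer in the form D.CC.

After 1 (year_end (apply 12% annual interest)): balance=$560.00 total_interest=$60.00
After 2 (withdraw($50)): balance=$510.00 total_interest=$60.00

Answer: 510.00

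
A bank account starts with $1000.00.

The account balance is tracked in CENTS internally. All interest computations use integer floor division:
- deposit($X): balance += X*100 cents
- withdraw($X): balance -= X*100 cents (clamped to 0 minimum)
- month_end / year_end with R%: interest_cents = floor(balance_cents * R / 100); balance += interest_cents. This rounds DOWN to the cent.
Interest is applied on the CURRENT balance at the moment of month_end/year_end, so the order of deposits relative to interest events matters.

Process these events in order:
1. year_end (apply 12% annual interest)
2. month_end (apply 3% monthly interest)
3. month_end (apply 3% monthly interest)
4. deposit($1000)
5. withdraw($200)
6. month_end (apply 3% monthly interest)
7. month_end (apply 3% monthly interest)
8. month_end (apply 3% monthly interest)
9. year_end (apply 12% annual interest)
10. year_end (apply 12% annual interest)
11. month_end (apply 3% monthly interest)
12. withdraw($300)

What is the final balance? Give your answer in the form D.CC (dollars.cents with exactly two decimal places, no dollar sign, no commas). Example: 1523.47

Answer: 2506.97

Derivation:
After 1 (year_end (apply 12% annual interest)): balance=$1120.00 total_interest=$120.00
After 2 (month_end (apply 3% monthly interest)): balance=$1153.60 total_interest=$153.60
After 3 (month_end (apply 3% monthly interest)): balance=$1188.20 total_interest=$188.20
After 4 (deposit($1000)): balance=$2188.20 total_interest=$188.20
After 5 (withdraw($200)): balance=$1988.20 total_interest=$188.20
After 6 (month_end (apply 3% monthly interest)): balance=$2047.84 total_interest=$247.84
After 7 (month_end (apply 3% monthly interest)): balance=$2109.27 total_interest=$309.27
After 8 (month_end (apply 3% monthly interest)): balance=$2172.54 total_interest=$372.54
After 9 (year_end (apply 12% annual interest)): balance=$2433.24 total_interest=$633.24
After 10 (year_end (apply 12% annual interest)): balance=$2725.22 total_interest=$925.22
After 11 (month_end (apply 3% monthly interest)): balance=$2806.97 total_interest=$1006.97
After 12 (withdraw($300)): balance=$2506.97 total_interest=$1006.97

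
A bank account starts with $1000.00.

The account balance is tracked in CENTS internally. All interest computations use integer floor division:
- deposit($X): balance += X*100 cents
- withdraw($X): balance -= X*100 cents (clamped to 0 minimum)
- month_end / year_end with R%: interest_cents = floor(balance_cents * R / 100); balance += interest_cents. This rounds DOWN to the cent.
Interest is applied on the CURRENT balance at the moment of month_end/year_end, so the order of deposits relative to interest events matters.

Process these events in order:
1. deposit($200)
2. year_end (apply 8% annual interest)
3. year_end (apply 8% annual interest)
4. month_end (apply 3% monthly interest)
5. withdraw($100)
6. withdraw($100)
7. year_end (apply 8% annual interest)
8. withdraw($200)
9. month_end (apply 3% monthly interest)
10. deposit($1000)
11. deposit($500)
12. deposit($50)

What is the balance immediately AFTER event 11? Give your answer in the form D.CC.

After 1 (deposit($200)): balance=$1200.00 total_interest=$0.00
After 2 (year_end (apply 8% annual interest)): balance=$1296.00 total_interest=$96.00
After 3 (year_end (apply 8% annual interest)): balance=$1399.68 total_interest=$199.68
After 4 (month_end (apply 3% monthly interest)): balance=$1441.67 total_interest=$241.67
After 5 (withdraw($100)): balance=$1341.67 total_interest=$241.67
After 6 (withdraw($100)): balance=$1241.67 total_interest=$241.67
After 7 (year_end (apply 8% annual interest)): balance=$1341.00 total_interest=$341.00
After 8 (withdraw($200)): balance=$1141.00 total_interest=$341.00
After 9 (month_end (apply 3% monthly interest)): balance=$1175.23 total_interest=$375.23
After 10 (deposit($1000)): balance=$2175.23 total_interest=$375.23
After 11 (deposit($500)): balance=$2675.23 total_interest=$375.23

Answer: 2675.23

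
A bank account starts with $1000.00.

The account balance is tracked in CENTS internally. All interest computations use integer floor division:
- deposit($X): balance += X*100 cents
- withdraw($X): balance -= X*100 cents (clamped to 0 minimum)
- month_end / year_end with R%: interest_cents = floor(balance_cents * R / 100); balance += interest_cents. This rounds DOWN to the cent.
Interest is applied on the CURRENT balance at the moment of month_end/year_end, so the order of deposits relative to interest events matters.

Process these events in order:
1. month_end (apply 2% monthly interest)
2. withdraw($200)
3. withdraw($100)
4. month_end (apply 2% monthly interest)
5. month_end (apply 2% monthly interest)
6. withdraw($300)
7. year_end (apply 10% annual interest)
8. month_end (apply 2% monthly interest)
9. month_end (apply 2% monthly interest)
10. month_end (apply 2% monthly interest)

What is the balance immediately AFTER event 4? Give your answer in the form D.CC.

After 1 (month_end (apply 2% monthly interest)): balance=$1020.00 total_interest=$20.00
After 2 (withdraw($200)): balance=$820.00 total_interest=$20.00
After 3 (withdraw($100)): balance=$720.00 total_interest=$20.00
After 4 (month_end (apply 2% monthly interest)): balance=$734.40 total_interest=$34.40

Answer: 734.40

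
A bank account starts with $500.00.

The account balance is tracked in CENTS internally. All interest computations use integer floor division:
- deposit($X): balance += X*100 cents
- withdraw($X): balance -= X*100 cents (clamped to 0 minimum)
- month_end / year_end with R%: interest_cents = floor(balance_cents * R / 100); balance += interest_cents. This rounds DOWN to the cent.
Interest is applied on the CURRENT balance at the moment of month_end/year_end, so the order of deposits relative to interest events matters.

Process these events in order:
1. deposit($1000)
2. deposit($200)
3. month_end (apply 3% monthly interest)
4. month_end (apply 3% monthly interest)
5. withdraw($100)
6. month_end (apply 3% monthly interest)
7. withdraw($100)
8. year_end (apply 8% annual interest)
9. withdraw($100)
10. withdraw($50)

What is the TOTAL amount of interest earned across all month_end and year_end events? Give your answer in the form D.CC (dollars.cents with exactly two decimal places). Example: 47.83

After 1 (deposit($1000)): balance=$1500.00 total_interest=$0.00
After 2 (deposit($200)): balance=$1700.00 total_interest=$0.00
After 3 (month_end (apply 3% monthly interest)): balance=$1751.00 total_interest=$51.00
After 4 (month_end (apply 3% monthly interest)): balance=$1803.53 total_interest=$103.53
After 5 (withdraw($100)): balance=$1703.53 total_interest=$103.53
After 6 (month_end (apply 3% monthly interest)): balance=$1754.63 total_interest=$154.63
After 7 (withdraw($100)): balance=$1654.63 total_interest=$154.63
After 8 (year_end (apply 8% annual interest)): balance=$1787.00 total_interest=$287.00
After 9 (withdraw($100)): balance=$1687.00 total_interest=$287.00
After 10 (withdraw($50)): balance=$1637.00 total_interest=$287.00

Answer: 287.00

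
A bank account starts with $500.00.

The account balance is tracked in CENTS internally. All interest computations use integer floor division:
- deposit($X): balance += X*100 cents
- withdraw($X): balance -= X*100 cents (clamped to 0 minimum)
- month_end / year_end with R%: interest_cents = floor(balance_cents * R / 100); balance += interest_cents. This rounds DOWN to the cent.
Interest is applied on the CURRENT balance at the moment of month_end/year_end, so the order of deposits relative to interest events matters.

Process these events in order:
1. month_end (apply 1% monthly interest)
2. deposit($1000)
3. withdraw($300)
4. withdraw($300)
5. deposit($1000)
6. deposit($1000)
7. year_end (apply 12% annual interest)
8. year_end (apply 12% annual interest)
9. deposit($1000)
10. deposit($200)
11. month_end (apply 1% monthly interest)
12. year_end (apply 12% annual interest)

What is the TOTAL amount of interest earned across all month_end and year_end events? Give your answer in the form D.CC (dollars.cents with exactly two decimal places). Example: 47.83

Answer: 1379.56

Derivation:
After 1 (month_end (apply 1% monthly interest)): balance=$505.00 total_interest=$5.00
After 2 (deposit($1000)): balance=$1505.00 total_interest=$5.00
After 3 (withdraw($300)): balance=$1205.00 total_interest=$5.00
After 4 (withdraw($300)): balance=$905.00 total_interest=$5.00
After 5 (deposit($1000)): balance=$1905.00 total_interest=$5.00
After 6 (deposit($1000)): balance=$2905.00 total_interest=$5.00
After 7 (year_end (apply 12% annual interest)): balance=$3253.60 total_interest=$353.60
After 8 (year_end (apply 12% annual interest)): balance=$3644.03 total_interest=$744.03
After 9 (deposit($1000)): balance=$4644.03 total_interest=$744.03
After 10 (deposit($200)): balance=$4844.03 total_interest=$744.03
After 11 (month_end (apply 1% monthly interest)): balance=$4892.47 total_interest=$792.47
After 12 (year_end (apply 12% annual interest)): balance=$5479.56 total_interest=$1379.56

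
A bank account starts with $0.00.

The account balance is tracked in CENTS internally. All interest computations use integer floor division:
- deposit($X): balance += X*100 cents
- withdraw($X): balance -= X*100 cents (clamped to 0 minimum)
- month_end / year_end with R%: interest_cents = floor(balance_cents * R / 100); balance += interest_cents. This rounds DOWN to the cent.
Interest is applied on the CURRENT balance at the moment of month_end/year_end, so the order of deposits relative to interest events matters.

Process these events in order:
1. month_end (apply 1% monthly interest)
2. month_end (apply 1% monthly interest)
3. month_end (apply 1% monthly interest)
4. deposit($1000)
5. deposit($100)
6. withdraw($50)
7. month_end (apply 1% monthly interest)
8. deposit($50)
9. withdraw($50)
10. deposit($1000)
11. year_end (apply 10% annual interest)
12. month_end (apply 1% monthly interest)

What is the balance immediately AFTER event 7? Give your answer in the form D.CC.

After 1 (month_end (apply 1% monthly interest)): balance=$0.00 total_interest=$0.00
After 2 (month_end (apply 1% monthly interest)): balance=$0.00 total_interest=$0.00
After 3 (month_end (apply 1% monthly interest)): balance=$0.00 total_interest=$0.00
After 4 (deposit($1000)): balance=$1000.00 total_interest=$0.00
After 5 (deposit($100)): balance=$1100.00 total_interest=$0.00
After 6 (withdraw($50)): balance=$1050.00 total_interest=$0.00
After 7 (month_end (apply 1% monthly interest)): balance=$1060.50 total_interest=$10.50

Answer: 1060.50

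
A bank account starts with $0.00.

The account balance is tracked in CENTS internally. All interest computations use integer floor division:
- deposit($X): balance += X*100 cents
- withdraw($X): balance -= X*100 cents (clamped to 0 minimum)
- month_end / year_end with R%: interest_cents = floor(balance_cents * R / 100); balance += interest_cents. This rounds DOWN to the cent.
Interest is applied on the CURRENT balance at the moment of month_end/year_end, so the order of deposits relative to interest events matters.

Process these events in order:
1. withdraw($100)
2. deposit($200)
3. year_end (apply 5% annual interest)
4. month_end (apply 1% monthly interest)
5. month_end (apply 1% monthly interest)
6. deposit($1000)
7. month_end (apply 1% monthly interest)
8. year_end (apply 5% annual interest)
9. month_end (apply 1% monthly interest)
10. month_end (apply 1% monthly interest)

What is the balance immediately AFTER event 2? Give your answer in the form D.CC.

Answer: 200.00

Derivation:
After 1 (withdraw($100)): balance=$0.00 total_interest=$0.00
After 2 (deposit($200)): balance=$200.00 total_interest=$0.00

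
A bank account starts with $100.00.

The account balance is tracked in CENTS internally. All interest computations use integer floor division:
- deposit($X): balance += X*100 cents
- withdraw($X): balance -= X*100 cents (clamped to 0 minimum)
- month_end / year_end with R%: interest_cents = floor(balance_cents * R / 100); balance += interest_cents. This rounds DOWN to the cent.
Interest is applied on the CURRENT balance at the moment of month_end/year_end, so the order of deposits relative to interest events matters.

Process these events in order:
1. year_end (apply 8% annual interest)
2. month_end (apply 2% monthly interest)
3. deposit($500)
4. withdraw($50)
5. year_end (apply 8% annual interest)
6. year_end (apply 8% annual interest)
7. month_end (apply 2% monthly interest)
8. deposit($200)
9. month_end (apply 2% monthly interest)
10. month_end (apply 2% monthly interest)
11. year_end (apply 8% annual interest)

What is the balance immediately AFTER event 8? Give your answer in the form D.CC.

After 1 (year_end (apply 8% annual interest)): balance=$108.00 total_interest=$8.00
After 2 (month_end (apply 2% monthly interest)): balance=$110.16 total_interest=$10.16
After 3 (deposit($500)): balance=$610.16 total_interest=$10.16
After 4 (withdraw($50)): balance=$560.16 total_interest=$10.16
After 5 (year_end (apply 8% annual interest)): balance=$604.97 total_interest=$54.97
After 6 (year_end (apply 8% annual interest)): balance=$653.36 total_interest=$103.36
After 7 (month_end (apply 2% monthly interest)): balance=$666.42 total_interest=$116.42
After 8 (deposit($200)): balance=$866.42 total_interest=$116.42

Answer: 866.42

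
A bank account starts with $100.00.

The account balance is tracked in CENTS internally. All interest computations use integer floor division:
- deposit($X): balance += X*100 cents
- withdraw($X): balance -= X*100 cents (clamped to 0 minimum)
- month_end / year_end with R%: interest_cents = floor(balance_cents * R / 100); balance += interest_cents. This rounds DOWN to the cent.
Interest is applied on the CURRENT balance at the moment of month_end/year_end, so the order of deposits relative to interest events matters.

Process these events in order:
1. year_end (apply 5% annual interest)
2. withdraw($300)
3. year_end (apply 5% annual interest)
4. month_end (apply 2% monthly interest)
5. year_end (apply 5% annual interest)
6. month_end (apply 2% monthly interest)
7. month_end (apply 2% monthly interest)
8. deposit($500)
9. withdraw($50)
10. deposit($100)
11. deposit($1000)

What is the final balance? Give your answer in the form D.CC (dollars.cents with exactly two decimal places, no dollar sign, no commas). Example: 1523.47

After 1 (year_end (apply 5% annual interest)): balance=$105.00 total_interest=$5.00
After 2 (withdraw($300)): balance=$0.00 total_interest=$5.00
After 3 (year_end (apply 5% annual interest)): balance=$0.00 total_interest=$5.00
After 4 (month_end (apply 2% monthly interest)): balance=$0.00 total_interest=$5.00
After 5 (year_end (apply 5% annual interest)): balance=$0.00 total_interest=$5.00
After 6 (month_end (apply 2% monthly interest)): balance=$0.00 total_interest=$5.00
After 7 (month_end (apply 2% monthly interest)): balance=$0.00 total_interest=$5.00
After 8 (deposit($500)): balance=$500.00 total_interest=$5.00
After 9 (withdraw($50)): balance=$450.00 total_interest=$5.00
After 10 (deposit($100)): balance=$550.00 total_interest=$5.00
After 11 (deposit($1000)): balance=$1550.00 total_interest=$5.00

Answer: 1550.00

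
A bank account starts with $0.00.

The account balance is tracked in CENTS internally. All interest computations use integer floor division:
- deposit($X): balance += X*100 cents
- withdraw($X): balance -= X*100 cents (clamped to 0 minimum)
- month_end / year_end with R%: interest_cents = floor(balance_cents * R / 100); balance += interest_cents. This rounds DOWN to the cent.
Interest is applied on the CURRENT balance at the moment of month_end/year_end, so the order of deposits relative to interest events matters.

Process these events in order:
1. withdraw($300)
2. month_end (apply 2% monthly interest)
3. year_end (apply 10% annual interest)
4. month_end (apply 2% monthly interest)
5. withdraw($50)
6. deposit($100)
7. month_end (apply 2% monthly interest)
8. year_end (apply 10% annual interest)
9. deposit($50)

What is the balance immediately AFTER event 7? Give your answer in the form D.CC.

After 1 (withdraw($300)): balance=$0.00 total_interest=$0.00
After 2 (month_end (apply 2% monthly interest)): balance=$0.00 total_interest=$0.00
After 3 (year_end (apply 10% annual interest)): balance=$0.00 total_interest=$0.00
After 4 (month_end (apply 2% monthly interest)): balance=$0.00 total_interest=$0.00
After 5 (withdraw($50)): balance=$0.00 total_interest=$0.00
After 6 (deposit($100)): balance=$100.00 total_interest=$0.00
After 7 (month_end (apply 2% monthly interest)): balance=$102.00 total_interest=$2.00

Answer: 102.00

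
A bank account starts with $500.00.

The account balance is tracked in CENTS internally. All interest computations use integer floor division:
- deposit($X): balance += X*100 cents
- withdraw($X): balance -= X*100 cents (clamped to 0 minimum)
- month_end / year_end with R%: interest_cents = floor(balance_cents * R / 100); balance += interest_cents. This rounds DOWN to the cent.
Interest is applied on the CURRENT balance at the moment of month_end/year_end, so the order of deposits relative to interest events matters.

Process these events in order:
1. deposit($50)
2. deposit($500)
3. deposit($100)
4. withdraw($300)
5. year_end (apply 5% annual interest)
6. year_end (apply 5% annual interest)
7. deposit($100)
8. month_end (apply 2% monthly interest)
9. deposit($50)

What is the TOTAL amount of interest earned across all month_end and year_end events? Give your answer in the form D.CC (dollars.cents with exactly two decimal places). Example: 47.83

After 1 (deposit($50)): balance=$550.00 total_interest=$0.00
After 2 (deposit($500)): balance=$1050.00 total_interest=$0.00
After 3 (deposit($100)): balance=$1150.00 total_interest=$0.00
After 4 (withdraw($300)): balance=$850.00 total_interest=$0.00
After 5 (year_end (apply 5% annual interest)): balance=$892.50 total_interest=$42.50
After 6 (year_end (apply 5% annual interest)): balance=$937.12 total_interest=$87.12
After 7 (deposit($100)): balance=$1037.12 total_interest=$87.12
After 8 (month_end (apply 2% monthly interest)): balance=$1057.86 total_interest=$107.86
After 9 (deposit($50)): balance=$1107.86 total_interest=$107.86

Answer: 107.86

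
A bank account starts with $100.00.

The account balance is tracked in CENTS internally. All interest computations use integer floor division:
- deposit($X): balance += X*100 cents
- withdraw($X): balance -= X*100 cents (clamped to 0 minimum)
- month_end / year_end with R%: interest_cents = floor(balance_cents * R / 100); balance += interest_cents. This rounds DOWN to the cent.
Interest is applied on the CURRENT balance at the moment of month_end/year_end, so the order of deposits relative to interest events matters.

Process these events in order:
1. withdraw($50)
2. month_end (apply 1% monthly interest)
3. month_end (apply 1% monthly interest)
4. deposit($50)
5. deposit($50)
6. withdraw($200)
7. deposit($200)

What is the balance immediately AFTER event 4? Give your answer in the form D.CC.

Answer: 101.00

Derivation:
After 1 (withdraw($50)): balance=$50.00 total_interest=$0.00
After 2 (month_end (apply 1% monthly interest)): balance=$50.50 total_interest=$0.50
After 3 (month_end (apply 1% monthly interest)): balance=$51.00 total_interest=$1.00
After 4 (deposit($50)): balance=$101.00 total_interest=$1.00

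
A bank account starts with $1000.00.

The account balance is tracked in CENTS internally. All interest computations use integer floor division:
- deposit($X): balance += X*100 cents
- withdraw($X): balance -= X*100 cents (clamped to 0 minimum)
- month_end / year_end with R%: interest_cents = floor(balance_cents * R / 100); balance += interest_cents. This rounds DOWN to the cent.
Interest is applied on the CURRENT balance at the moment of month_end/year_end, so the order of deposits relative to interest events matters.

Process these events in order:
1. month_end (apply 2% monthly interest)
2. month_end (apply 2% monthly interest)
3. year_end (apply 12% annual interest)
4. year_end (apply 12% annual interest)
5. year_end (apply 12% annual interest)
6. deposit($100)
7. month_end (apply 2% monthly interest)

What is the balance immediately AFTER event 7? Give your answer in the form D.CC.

Answer: 1592.89

Derivation:
After 1 (month_end (apply 2% monthly interest)): balance=$1020.00 total_interest=$20.00
After 2 (month_end (apply 2% monthly interest)): balance=$1040.40 total_interest=$40.40
After 3 (year_end (apply 12% annual interest)): balance=$1165.24 total_interest=$165.24
After 4 (year_end (apply 12% annual interest)): balance=$1305.06 total_interest=$305.06
After 5 (year_end (apply 12% annual interest)): balance=$1461.66 total_interest=$461.66
After 6 (deposit($100)): balance=$1561.66 total_interest=$461.66
After 7 (month_end (apply 2% monthly interest)): balance=$1592.89 total_interest=$492.89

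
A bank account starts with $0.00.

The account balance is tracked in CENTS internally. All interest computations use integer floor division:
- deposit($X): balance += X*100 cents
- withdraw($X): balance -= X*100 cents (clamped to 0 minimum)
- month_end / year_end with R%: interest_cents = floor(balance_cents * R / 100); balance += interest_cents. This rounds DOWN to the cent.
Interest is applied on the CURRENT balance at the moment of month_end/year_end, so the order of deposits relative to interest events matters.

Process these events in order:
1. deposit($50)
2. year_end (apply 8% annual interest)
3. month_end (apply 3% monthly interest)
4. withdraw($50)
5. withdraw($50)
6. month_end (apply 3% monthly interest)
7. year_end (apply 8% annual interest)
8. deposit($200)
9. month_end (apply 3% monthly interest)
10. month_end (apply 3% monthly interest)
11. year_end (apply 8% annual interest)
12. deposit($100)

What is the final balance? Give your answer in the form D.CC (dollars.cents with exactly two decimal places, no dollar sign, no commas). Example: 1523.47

After 1 (deposit($50)): balance=$50.00 total_interest=$0.00
After 2 (year_end (apply 8% annual interest)): balance=$54.00 total_interest=$4.00
After 3 (month_end (apply 3% monthly interest)): balance=$55.62 total_interest=$5.62
After 4 (withdraw($50)): balance=$5.62 total_interest=$5.62
After 5 (withdraw($50)): balance=$0.00 total_interest=$5.62
After 6 (month_end (apply 3% monthly interest)): balance=$0.00 total_interest=$5.62
After 7 (year_end (apply 8% annual interest)): balance=$0.00 total_interest=$5.62
After 8 (deposit($200)): balance=$200.00 total_interest=$5.62
After 9 (month_end (apply 3% monthly interest)): balance=$206.00 total_interest=$11.62
After 10 (month_end (apply 3% monthly interest)): balance=$212.18 total_interest=$17.80
After 11 (year_end (apply 8% annual interest)): balance=$229.15 total_interest=$34.77
After 12 (deposit($100)): balance=$329.15 total_interest=$34.77

Answer: 329.15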